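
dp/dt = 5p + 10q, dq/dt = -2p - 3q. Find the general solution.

p(t) = -2C_1e^(t)sin(2t) - C_1e^(t)cos(2t) - C_2e^(t)sin(2t) + 2C_2e^(t)cos(2t), q(t) = C_1e^(t)sin(2t) - C_2e^(t)cos(2t)

Coefficient matrix A = [[5, 10], [-2, -3]].
Characteristic polynomial det(A - λI) = λ^2 - 2λ + 5 = 0.
Eigenvalues λ = 1 ± 2i (complex conjugate pair).
For λ=1+2i: an eigenvector is (-1,0) - i(-2,1) = (-1 + 2i, 0 - i).
A real fundamental pair from Re and Im of e^((1+2i)t)v: X_1 = e^(t)(cos(2t)·(-1,0) + sin(2t)·(-2,1)), X_2 = e^(t)(sin(2t)·(-1,0) - cos(2t)·(-2,1)).
General solution: C_1X_1 + C_2X_2.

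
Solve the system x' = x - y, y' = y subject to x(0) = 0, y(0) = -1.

x(t) = te^(t), y(t) = -e^(t)

Coefficient matrix A = [[1, -1], [0, 1]].
Characteristic polynomial det(A - λI) = λ^2 - 2λ + 1 = 0.
Single eigenvalue λ = 1 with algebraic multiplicity 2.
Eigenvector v = (1,0); generalized eigenvector w with (A-λI)w=v is (3,-1).
General solution: e^(t)[C_1·v + C_2·(t·v + w)].
Applying x(0)=0, y(0)=-1 gives C_1=-3, C_2=1.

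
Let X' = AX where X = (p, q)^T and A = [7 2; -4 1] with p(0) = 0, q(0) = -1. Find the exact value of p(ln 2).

A = [[7,2],[-4,1]]; eigenvalues λ = 3, 5.
Eigenvectors: (-1,2) for λ=3, (1,-1) for λ=5.
From the initial condition, c_1 = -1, c_2 = -1.
p(ln 2) = (-1)(2^3)(-1) + (-1)(2^5)(1) = -24.

-24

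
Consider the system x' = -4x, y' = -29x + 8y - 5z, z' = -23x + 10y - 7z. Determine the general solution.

x(t) = c_1e^(-4t), y(t) = 2c_1e^(-4t) + c_2e^(-2t) - c_3e^(3t), z(t) = -c_1e^(-4t) + 2c_2e^(-2t) - c_3e^(3t)

Coefficient matrix A = [[-4, 0, 0], [-29, 8, -5], [-23, 10, -7]].
det(A - λI) = 0 gives eigenvalues λ = -4, -2, 3.
For λ=-4: eigenvector (1,2,-1).
For λ=-2: eigenvector (0,1,2).
For λ=3: eigenvector (0,-1,-1).
General solution: c_1e^(-4t)(1,2,-1) + c_2e^(-2t)(0,1,2) + c_3e^(3t)(0,-1,-1).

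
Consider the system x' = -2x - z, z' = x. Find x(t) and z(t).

x(t) = -c_1e^(-t) - c_2te^(-t) + 2c_2e^(-t), z(t) = c_1e^(-t) + c_2te^(-t) - c_2e^(-t)

Coefficient matrix A = [[-2, -1], [1, 0]].
Characteristic polynomial det(A - λI) = λ^2 + 2λ + 1 = 0.
Single eigenvalue λ = -1 with algebraic multiplicity 2.
Eigenvector v = (-1,1); generalized eigenvector w with (A-λI)w=v is (2,-1).
General solution: e^(-t)[c_1·v + c_2·(t·v + w)].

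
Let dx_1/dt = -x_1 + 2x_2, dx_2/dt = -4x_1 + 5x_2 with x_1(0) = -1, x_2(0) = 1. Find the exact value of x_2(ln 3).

99

A = [[-1,2],[-4,5]]; eigenvalues λ = 1, 3.
Eigenvectors: (1,1) for λ=1, (1,2) for λ=3.
From the initial condition, c_1 = -3, c_2 = 2.
x_2(ln 3) = (-3)(3^1)(1) + (2)(3^3)(2) = 99.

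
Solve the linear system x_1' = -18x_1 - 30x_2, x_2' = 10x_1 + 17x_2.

x_1(t) = -3C_1e^(2t) + 2C_2e^(-3t), x_2(t) = 2C_1e^(2t) - C_2e^(-3t)

Coefficient matrix A = [[-18, -30], [10, 17]].
Characteristic polynomial det(A - λI) = λ^2 + λ - 6 = 0.
Eigenvalues λ = 2, -3.
For λ=2: (A-λI) row 1 is [-20, -30], so an eigenvector is (-3, 2).
For λ=-3: (A-λI) row 1 is [-15, -30], so an eigenvector is (2, -1).
General solution: C_1e^(2t)(-3,2) + C_2e^(-3t)(2,-1).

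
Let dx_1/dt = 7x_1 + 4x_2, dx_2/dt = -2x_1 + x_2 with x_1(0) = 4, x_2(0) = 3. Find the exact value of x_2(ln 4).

-6528

A = [[7,4],[-2,1]]; eigenvalues λ = 5, 3.
Eigenvectors: (2,-1) for λ=5, (-1,1) for λ=3.
From the initial condition, c_1 = 7, c_2 = 10.
x_2(ln 4) = (7)(4^5)(-1) + (10)(4^3)(1) = -6528.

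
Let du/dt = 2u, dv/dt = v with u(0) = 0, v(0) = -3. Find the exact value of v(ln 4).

-12

A = [[2,0],[0,1]]; eigenvalues λ = 1, 2.
Eigenvectors: (0,-1) for λ=1, (1,0) for λ=2.
From the initial condition, c_1 = 3, c_2 = 0.
v(ln 4) = (3)(4^1)(-1) + (0)(4^2)(0) = -12.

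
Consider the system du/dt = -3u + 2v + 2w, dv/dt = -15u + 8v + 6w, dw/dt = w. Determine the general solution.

Coefficient matrix A = [[-3, 2, 2], [-15, 8, 6], [0, 0, 1]].
det(A - λI) = 0 gives eigenvalues λ = 3, 1, 2.
For λ=3: eigenvector (1,3,0).
For λ=1: eigenvector (-1,-3,1).
For λ=2: eigenvector (-2,-5,0).
General solution: c_1e^(3t)(1,3,0) + c_2e^(t)(-1,-3,1) + c_3e^(2t)(-2,-5,0).

u(t) = c_1e^(3t) - c_2e^(t) - 2c_3e^(2t), v(t) = 3c_1e^(3t) - 3c_2e^(t) - 5c_3e^(2t), w(t) = c_2e^(t)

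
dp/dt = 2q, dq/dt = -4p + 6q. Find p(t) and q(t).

Coefficient matrix A = [[0, 2], [-4, 6]].
Characteristic polynomial det(A - λI) = λ^2 - 6λ + 8 = 0.
Eigenvalues λ = 2, 4.
For λ=2: (A-λI) row 1 is [-2, 2], so an eigenvector is (1, 1).
For λ=4: (A-λI) row 1 is [-4, 2], so an eigenvector is (-1, -2).
General solution: K_1e^(2t)(1,1) + K_2e^(4t)(-1,-2).

p(t) = K_1e^(2t) - K_2e^(4t), q(t) = K_1e^(2t) - 2K_2e^(4t)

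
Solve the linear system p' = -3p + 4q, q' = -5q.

p(t) = -2C_1e^(-5t) + C_2e^(-3t), q(t) = C_1e^(-5t)

Coefficient matrix A = [[-3, 4], [0, -5]].
Characteristic polynomial det(A - λI) = λ^2 + 8λ + 15 = 0.
Eigenvalues λ = -5, -3.
For λ=-5: (A-λI) row 1 is [2, 4], so an eigenvector is (-2, 1).
For λ=-3: (A-λI) row 1 is [0, 4], so an eigenvector is (1, 0).
General solution: C_1e^(-5t)(-2,1) + C_2e^(-3t)(1,0).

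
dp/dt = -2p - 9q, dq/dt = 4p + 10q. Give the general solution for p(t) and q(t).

p(t) = -3c_1e^(4t) - 3c_2te^(4t) + 2c_2e^(4t), q(t) = 2c_1e^(4t) + 2c_2te^(4t) - c_2e^(4t)

Coefficient matrix A = [[-2, -9], [4, 10]].
Characteristic polynomial det(A - λI) = λ^2 - 8λ + 16 = 0.
Single eigenvalue λ = 4 with algebraic multiplicity 2.
Eigenvector v = (-3,2); generalized eigenvector w with (A-λI)w=v is (2,-1).
General solution: e^(4t)[c_1·v + c_2·(t·v + w)].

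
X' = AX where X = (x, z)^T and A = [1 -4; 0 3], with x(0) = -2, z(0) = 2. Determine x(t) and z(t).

x(t) = -4e^(3t) + 2e^(t), z(t) = 2e^(3t)

Coefficient matrix A = [[1, -4], [0, 3]].
Characteristic polynomial det(A - λI) = λ^2 - 4λ + 3 = 0.
Eigenvalues λ = 1, 3.
For λ=1: (A-λI) row 1 is [0, -4], so an eigenvector is (1, 0).
For λ=3: (A-λI) row 1 is [-2, -4], so an eigenvector is (2, -1).
General solution: c_1e^(t)(1,0) + c_2e^(3t)(2,-1).
Applying x(0)=-2, z(0)=2 gives c_1=2, c_2=-2.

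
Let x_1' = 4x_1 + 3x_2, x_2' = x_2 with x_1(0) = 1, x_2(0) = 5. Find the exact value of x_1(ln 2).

A = [[4,3],[0,1]]; eigenvalues λ = 1, 4.
Eigenvectors: (1,-1) for λ=1, (-1,0) for λ=4.
From the initial condition, c_1 = -5, c_2 = -6.
x_1(ln 2) = (-5)(2^1)(1) + (-6)(2^4)(-1) = 86.

86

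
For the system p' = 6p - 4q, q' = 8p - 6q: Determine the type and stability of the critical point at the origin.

saddle

A = [[6,-4],[8,-6]]; det(A-λI) = λ^2 - 4.
λ = 2, -2: opposite signs.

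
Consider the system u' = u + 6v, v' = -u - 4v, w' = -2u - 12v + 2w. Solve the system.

Coefficient matrix A = [[1, 6, 0], [-1, -4, 0], [-2, -12, 2]].
det(A - λI) = 0 gives eigenvalues λ = -1, -2, 2.
For λ=-1: eigenvector (3,-1,-2).
For λ=-2: eigenvector (-2,1,2).
For λ=2: eigenvector (0,0,1).
General solution: K_1e^(-t)(3,-1,-2) + K_2e^(-2t)(-2,1,2) + K_3e^(2t)(0,0,1).

u(t) = 3K_1e^(-t) - 2K_2e^(-2t), v(t) = -K_1e^(-t) + K_2e^(-2t), w(t) = -2K_1e^(-t) + 2K_2e^(-2t) + K_3e^(2t)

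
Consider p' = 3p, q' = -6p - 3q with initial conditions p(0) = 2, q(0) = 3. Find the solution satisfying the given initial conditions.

p(t) = 2e^(3t), q(t) = -2e^(3t) + 5e^(-3t)

Coefficient matrix A = [[3, 0], [-6, -3]].
Characteristic polynomial det(A - λI) = λ^2 - 9 = 0.
Eigenvalues λ = -3, 3.
For λ=-3: (A-λI) row 1 is [6, 0], so an eigenvector is (0, -1).
For λ=3: (A-λI) row 2 is [-6, -6], so an eigenvector is (-1, 1).
General solution: K_1e^(-3t)(0,-1) + K_2e^(3t)(-1,1).
Applying p(0)=2, q(0)=3 gives K_1=-5, K_2=-2.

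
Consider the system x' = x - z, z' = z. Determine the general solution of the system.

Coefficient matrix A = [[1, -1], [0, 1]].
Characteristic polynomial det(A - λI) = λ^2 - 2λ + 1 = 0.
Single eigenvalue λ = 1 with algebraic multiplicity 2.
Eigenvector v = (1,0); generalized eigenvector w with (A-λI)w=v is (-1,-1).
General solution: e^(t)[c_1·v + c_2·(t·v + w)].

x(t) = c_1e^(t) + c_2te^(t) - c_2e^(t), z(t) = -c_2e^(t)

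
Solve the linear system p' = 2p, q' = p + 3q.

Coefficient matrix A = [[2, 0], [1, 3]].
Characteristic polynomial det(A - λI) = λ^2 - 5λ + 6 = 0.
Eigenvalues λ = 2, 3.
For λ=2: (A-λI) row 2 is [1, 1], so an eigenvector is (1, -1).
For λ=3: (A-λI) row 1 is [-1, 0], so an eigenvector is (0, 1).
General solution: c_1e^(2t)(1,-1) + c_2e^(3t)(0,1).

p(t) = c_1e^(2t), q(t) = -c_1e^(2t) + c_2e^(3t)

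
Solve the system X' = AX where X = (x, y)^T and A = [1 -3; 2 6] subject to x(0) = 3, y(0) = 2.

x(t) = -12e^(4t) + 15e^(3t), y(t) = 12e^(4t) - 10e^(3t)

Coefficient matrix A = [[1, -3], [2, 6]].
Characteristic polynomial det(A - λI) = λ^2 - 7λ + 12 = 0.
Eigenvalues λ = 3, 4.
For λ=3: (A-λI) row 1 is [-2, -3], so an eigenvector is (-3, 2).
For λ=4: (A-λI) row 1 is [-3, -3], so an eigenvector is (1, -1).
General solution: C_1e^(3t)(-3,2) + C_2e^(4t)(1,-1).
Applying x(0)=3, y(0)=2 gives C_1=-5, C_2=-12.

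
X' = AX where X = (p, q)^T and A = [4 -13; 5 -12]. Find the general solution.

p(t) = 3K_1e^(-4t)sin(t) + 2K_1e^(-4t)cos(t) + 2K_2e^(-4t)sin(t) - 3K_2e^(-4t)cos(t), q(t) = 2K_1e^(-4t)sin(t) + K_1e^(-4t)cos(t) + K_2e^(-4t)sin(t) - 2K_2e^(-4t)cos(t)

Coefficient matrix A = [[4, -13], [5, -12]].
Characteristic polynomial det(A - λI) = λ^2 + 8λ + 17 = 0.
Eigenvalues λ = -4 ± i (complex conjugate pair).
For λ=-4+i: an eigenvector is (2,1) - i(3,2) = (2 - 3i, 1 - 2i).
A real fundamental pair from Re and Im of e^((-4+i)t)v: X_1 = e^(-4t)(cos(t)·(2,1) + sin(t)·(3,2)), X_2 = e^(-4t)(sin(t)·(2,1) - cos(t)·(3,2)).
General solution: K_1X_1 + K_2X_2.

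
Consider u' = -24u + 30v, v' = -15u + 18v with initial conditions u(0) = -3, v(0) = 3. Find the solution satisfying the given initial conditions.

Coefficient matrix A = [[-24, 30], [-15, 18]].
Characteristic polynomial det(A - λI) = λ^2 + 6λ + 18 = 0.
Eigenvalues λ = -3 ± 3i (complex conjugate pair).
For λ=-3+3i: an eigenvector is (1,1) - i(3,2) = (1 - 3i, 1 - 2i).
A real fundamental pair from Re and Im of e^((-3+3i)t)v: X_1 = e^(-3t)(cos(3t)·(1,1) + sin(3t)·(3,2)), X_2 = e^(-3t)(sin(3t)·(1,1) - cos(3t)·(3,2)).
General solution: c_1X_1 + c_2X_2.
Applying u(0)=-3, v(0)=3 gives c_1=15, c_2=6.

u(t) = 51e^(-3t)sin(3t) - 3e^(-3t)cos(3t), v(t) = 36e^(-3t)sin(3t) + 3e^(-3t)cos(3t)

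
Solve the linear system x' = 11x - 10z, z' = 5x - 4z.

Coefficient matrix A = [[11, -10], [5, -4]].
Characteristic polynomial det(A - λI) = λ^2 - 7λ + 6 = 0.
Eigenvalues λ = 6, 1.
For λ=6: (A-λI) row 1 is [5, -10], so an eigenvector is (-2, -1).
For λ=1: (A-λI) row 1 is [10, -10], so an eigenvector is (1, 1).
General solution: K_1e^(6t)(-2,-1) + K_2e^(t)(1,1).

x(t) = -2K_1e^(6t) + K_2e^(t), z(t) = -K_1e^(6t) + K_2e^(t)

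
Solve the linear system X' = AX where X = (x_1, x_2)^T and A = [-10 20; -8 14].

x_1(t) = C_1e^(2t)sin(4t) - 2C_1e^(2t)cos(4t) - 2C_2e^(2t)sin(4t) - C_2e^(2t)cos(4t), x_2(t) = C_1e^(2t)sin(4t) - C_1e^(2t)cos(4t) - C_2e^(2t)sin(4t) - C_2e^(2t)cos(4t)

Coefficient matrix A = [[-10, 20], [-8, 14]].
Characteristic polynomial det(A - λI) = λ^2 - 4λ + 20 = 0.
Eigenvalues λ = 2 ± 4i (complex conjugate pair).
For λ=2+4i: an eigenvector is (-2,-1) - i(1,1) = (-2 - i, -1 - i).
A real fundamental pair from Re and Im of e^((2+4i)t)v: X_1 = e^(2t)(cos(4t)·(-2,-1) + sin(4t)·(1,1)), X_2 = e^(2t)(sin(4t)·(-2,-1) - cos(4t)·(1,1)).
General solution: C_1X_1 + C_2X_2.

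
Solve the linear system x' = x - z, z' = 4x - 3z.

Coefficient matrix A = [[1, -1], [4, -3]].
Characteristic polynomial det(A - λI) = λ^2 + 2λ + 1 = 0.
Single eigenvalue λ = -1 with algebraic multiplicity 2.
Eigenvector v = (1,2); generalized eigenvector w with (A-λI)w=v is (1,1).
General solution: e^(-t)[c_1·v + c_2·(t·v + w)].

x(t) = c_1e^(-t) + c_2te^(-t) + c_2e^(-t), z(t) = 2c_1e^(-t) + 2c_2te^(-t) + c_2e^(-t)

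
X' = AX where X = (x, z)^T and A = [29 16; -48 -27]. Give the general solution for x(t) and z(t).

x(t) = 2C_1e^(5t) - C_2e^(-3t), z(t) = -3C_1e^(5t) + 2C_2e^(-3t)

Coefficient matrix A = [[29, 16], [-48, -27]].
Characteristic polynomial det(A - λI) = λ^2 - 2λ - 15 = 0.
Eigenvalues λ = 5, -3.
For λ=5: (A-λI) row 1 is [24, 16], so an eigenvector is (2, -3).
For λ=-3: (A-λI) row 1 is [32, 16], so an eigenvector is (-1, 2).
General solution: C_1e^(5t)(2,-3) + C_2e^(-3t)(-1,2).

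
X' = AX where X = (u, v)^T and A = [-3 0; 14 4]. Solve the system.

Coefficient matrix A = [[-3, 0], [14, 4]].
Characteristic polynomial det(A - λI) = λ^2 - λ - 12 = 0.
Eigenvalues λ = -3, 4.
For λ=-3: (A-λI) row 2 is [14, 7], so an eigenvector is (1, -2).
For λ=4: (A-λI) row 1 is [-7, 0], so an eigenvector is (0, -1).
General solution: K_1e^(-3t)(1,-2) + K_2e^(4t)(0,-1).

u(t) = K_1e^(-3t), v(t) = -2K_1e^(-3t) - K_2e^(4t)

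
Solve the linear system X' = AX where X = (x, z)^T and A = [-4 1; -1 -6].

Coefficient matrix A = [[-4, 1], [-1, -6]].
Characteristic polynomial det(A - λI) = λ^2 + 10λ + 25 = 0.
Single eigenvalue λ = -5 with algebraic multiplicity 2.
Eigenvector v = (-1,1); generalized eigenvector w with (A-λI)w=v is (0,-1).
General solution: e^(-5t)[K_1·v + K_2·(t·v + w)].

x(t) = -K_1e^(-5t) - K_2te^(-5t), z(t) = K_1e^(-5t) + K_2te^(-5t) - K_2e^(-5t)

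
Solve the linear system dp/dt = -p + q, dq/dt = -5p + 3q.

p(t) = c_1e^(t)sin(t) - c_2e^(t)cos(t), q(t) = 2c_1e^(t)sin(t) + c_1e^(t)cos(t) + c_2e^(t)sin(t) - 2c_2e^(t)cos(t)

Coefficient matrix A = [[-1, 1], [-5, 3]].
Characteristic polynomial det(A - λI) = λ^2 - 2λ + 2 = 0.
Eigenvalues λ = 1 ± i (complex conjugate pair).
For λ=1+i: an eigenvector is (0,1) - i(1,2) = (0 - i, 1 - 2i).
A real fundamental pair from Re and Im of e^((1+i)t)v: X_1 = e^(t)(cos(t)·(0,1) + sin(t)·(1,2)), X_2 = e^(t)(sin(t)·(0,1) - cos(t)·(1,2)).
General solution: c_1X_1 + c_2X_2.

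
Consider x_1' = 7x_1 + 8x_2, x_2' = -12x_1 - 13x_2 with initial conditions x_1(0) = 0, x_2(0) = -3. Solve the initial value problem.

x_1(t) = -6e^(-t) + 6e^(-5t), x_2(t) = 6e^(-t) - 9e^(-5t)

Coefficient matrix A = [[7, 8], [-12, -13]].
Characteristic polynomial det(A - λI) = λ^2 + 6λ + 5 = 0.
Eigenvalues λ = -5, -1.
For λ=-5: (A-λI) row 1 is [12, 8], so an eigenvector is (2, -3).
For λ=-1: (A-λI) row 1 is [8, 8], so an eigenvector is (1, -1).
General solution: C_1e^(-5t)(2,-3) + C_2e^(-t)(1,-1).
Applying x_1(0)=0, x_2(0)=-3 gives C_1=3, C_2=-6.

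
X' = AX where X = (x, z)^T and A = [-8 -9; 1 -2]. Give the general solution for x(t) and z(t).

x(t) = -3c_1e^(-5t) - 3c_2te^(-5t) - 2c_2e^(-5t), z(t) = c_1e^(-5t) + c_2te^(-5t) + c_2e^(-5t)

Coefficient matrix A = [[-8, -9], [1, -2]].
Characteristic polynomial det(A - λI) = λ^2 + 10λ + 25 = 0.
Single eigenvalue λ = -5 with algebraic multiplicity 2.
Eigenvector v = (-3,1); generalized eigenvector w with (A-λI)w=v is (-2,1).
General solution: e^(-5t)[c_1·v + c_2·(t·v + w)].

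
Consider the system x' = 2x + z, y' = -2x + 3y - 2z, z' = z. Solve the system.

x(t) = K_1e^(2t) - K_2e^(t), y(t) = 2K_1e^(2t) + K_3e^(3t), z(t) = K_2e^(t)

Coefficient matrix A = [[2, 0, 1], [-2, 3, -2], [0, 0, 1]].
det(A - λI) = 0 gives eigenvalues λ = 2, 1, 3.
For λ=2: eigenvector (1,2,0).
For λ=1: eigenvector (-1,0,1).
For λ=3: eigenvector (0,1,0).
General solution: K_1e^(2t)(1,2,0) + K_2e^(t)(-1,0,1) + K_3e^(3t)(0,1,0).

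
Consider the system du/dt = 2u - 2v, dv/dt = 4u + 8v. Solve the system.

u(t) = -c_1e^(4t) - c_2e^(6t), v(t) = c_1e^(4t) + 2c_2e^(6t)

Coefficient matrix A = [[2, -2], [4, 8]].
Characteristic polynomial det(A - λI) = λ^2 - 10λ + 24 = 0.
Eigenvalues λ = 4, 6.
For λ=4: (A-λI) row 1 is [-2, -2], so an eigenvector is (-1, 1).
For λ=6: (A-λI) row 1 is [-4, -2], so an eigenvector is (-1, 2).
General solution: c_1e^(4t)(-1,1) + c_2e^(6t)(-1,2).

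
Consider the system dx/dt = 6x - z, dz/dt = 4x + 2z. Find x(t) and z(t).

x(t) = -c_1e^(4t) - c_2te^(4t), z(t) = -2c_1e^(4t) - 2c_2te^(4t) + c_2e^(4t)

Coefficient matrix A = [[6, -1], [4, 2]].
Characteristic polynomial det(A - λI) = λ^2 - 8λ + 16 = 0.
Single eigenvalue λ = 4 with algebraic multiplicity 2.
Eigenvector v = (-1,-2); generalized eigenvector w with (A-λI)w=v is (0,1).
General solution: e^(4t)[c_1·v + c_2·(t·v + w)].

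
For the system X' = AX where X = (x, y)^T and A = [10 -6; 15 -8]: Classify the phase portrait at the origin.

unstable spiral

A = [[10,-6],[15,-8]]; det(A-λI) = λ^2 - 2λ + 10.
λ = 1 ± 3i: positive real part.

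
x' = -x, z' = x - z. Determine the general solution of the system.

Coefficient matrix A = [[-1, 0], [1, -1]].
Characteristic polynomial det(A - λI) = λ^2 + 2λ + 1 = 0.
Single eigenvalue λ = -1 with algebraic multiplicity 2.
Eigenvector v = (0,1); generalized eigenvector w with (A-λI)w=v is (1,-3).
General solution: e^(-t)[K_1·v + K_2·(t·v + w)].

x(t) = K_2e^(-t), z(t) = K_1e^(-t) + K_2te^(-t) - 3K_2e^(-t)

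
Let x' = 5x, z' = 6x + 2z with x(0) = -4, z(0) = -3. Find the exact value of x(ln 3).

A = [[5,0],[6,2]]; eigenvalues λ = 2, 5.
Eigenvectors: (0,-1) for λ=2, (-1,-2) for λ=5.
From the initial condition, c_1 = -5, c_2 = 4.
x(ln 3) = (-5)(3^2)(0) + (4)(3^5)(-1) = -972.

-972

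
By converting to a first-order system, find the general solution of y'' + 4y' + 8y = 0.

Let x_1 = y, x_2 = y'. Then x_1' = x_2 and x_2' = -8x_1 - 4x_2.
A = [[0,1],[-8,-4]]; det(A-λI) = λ^2 + 4λ + 8.
Eigenvalues λ = -2 ± 2i.

y(t) = c_1e^(-2t)cos(2t) + c_2e^(-2t)sin(2t)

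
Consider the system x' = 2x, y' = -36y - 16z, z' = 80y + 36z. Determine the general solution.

Coefficient matrix A = [[2, 0, 0], [0, -36, -16], [0, 80, 36]].
det(A - λI) = 0 gives eigenvalues λ = 2, -4, 4.
For λ=2: eigenvector (1,0,0).
For λ=-4: eigenvector (0,1,-2).
For λ=4: eigenvector (0,-2,5).
General solution: K_1e^(2t)(1,0,0) + K_2e^(-4t)(0,1,-2) + K_3e^(4t)(0,-2,5).

x(t) = K_1e^(2t), y(t) = K_2e^(-4t) - 2K_3e^(4t), z(t) = -2K_2e^(-4t) + 5K_3e^(4t)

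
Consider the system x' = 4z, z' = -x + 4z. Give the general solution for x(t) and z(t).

Coefficient matrix A = [[0, 4], [-1, 4]].
Characteristic polynomial det(A - λI) = λ^2 - 4λ + 4 = 0.
Single eigenvalue λ = 2 with algebraic multiplicity 2.
Eigenvector v = (-2,-1); generalized eigenvector w with (A-λI)w=v is (3,1).
General solution: e^(2t)[C_1·v + C_2·(t·v + w)].

x(t) = -2C_1e^(2t) - 2C_2te^(2t) + 3C_2e^(2t), z(t) = -C_1e^(2t) - C_2te^(2t) + C_2e^(2t)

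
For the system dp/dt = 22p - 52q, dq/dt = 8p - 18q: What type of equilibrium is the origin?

unstable spiral

A = [[22,-52],[8,-18]]; det(A-λI) = λ^2 - 4λ + 20.
λ = 2 ± 4i: positive real part.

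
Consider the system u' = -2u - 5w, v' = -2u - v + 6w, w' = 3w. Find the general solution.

u(t) = c_2e^(-2t) - c_3e^(3t), v(t) = c_1e^(-t) + 2c_2e^(-2t) + 2c_3e^(3t), w(t) = c_3e^(3t)

Coefficient matrix A = [[-2, 0, -5], [-2, -1, 6], [0, 0, 3]].
det(A - λI) = 0 gives eigenvalues λ = -1, -2, 3.
For λ=-1: eigenvector (0,1,0).
For λ=-2: eigenvector (1,2,0).
For λ=3: eigenvector (-1,2,1).
General solution: c_1e^(-t)(0,1,0) + c_2e^(-2t)(1,2,0) + c_3e^(3t)(-1,2,1).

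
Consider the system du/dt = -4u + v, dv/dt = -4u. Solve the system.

Coefficient matrix A = [[-4, 1], [-4, 0]].
Characteristic polynomial det(A - λI) = λ^2 + 4λ + 4 = 0.
Single eigenvalue λ = -2 with algebraic multiplicity 2.
Eigenvector v = (-1,-2); generalized eigenvector w with (A-λI)w=v is (0,-1).
General solution: e^(-2t)[c_1·v + c_2·(t·v + w)].

u(t) = -c_1e^(-2t) - c_2te^(-2t), v(t) = -2c_1e^(-2t) - 2c_2te^(-2t) - c_2e^(-2t)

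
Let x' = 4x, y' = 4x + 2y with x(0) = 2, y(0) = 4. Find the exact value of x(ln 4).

512

A = [[4,0],[4,2]]; eigenvalues λ = 4, 2.
Eigenvectors: (-1,-2) for λ=4, (0,1) for λ=2.
From the initial condition, c_1 = -2, c_2 = 0.
x(ln 4) = (-2)(4^4)(-1) + (0)(4^2)(0) = 512.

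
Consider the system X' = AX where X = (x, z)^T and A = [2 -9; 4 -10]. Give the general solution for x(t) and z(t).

Coefficient matrix A = [[2, -9], [4, -10]].
Characteristic polynomial det(A - λI) = λ^2 + 8λ + 16 = 0.
Single eigenvalue λ = -4 with algebraic multiplicity 2.
Eigenvector v = (3,2); generalized eigenvector w with (A-λI)w=v is (2,1).
General solution: e^(-4t)[K_1·v + K_2·(t·v + w)].

x(t) = 3K_1e^(-4t) + 3K_2te^(-4t) + 2K_2e^(-4t), z(t) = 2K_1e^(-4t) + 2K_2te^(-4t) + K_2e^(-4t)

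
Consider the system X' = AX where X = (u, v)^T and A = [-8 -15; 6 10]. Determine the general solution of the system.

u(t) = -2K_1e^(t)sin(3t) - K_1e^(t)cos(3t) - K_2e^(t)sin(3t) + 2K_2e^(t)cos(3t), v(t) = K_1e^(t)sin(3t) + K_1e^(t)cos(3t) + K_2e^(t)sin(3t) - K_2e^(t)cos(3t)

Coefficient matrix A = [[-8, -15], [6, 10]].
Characteristic polynomial det(A - λI) = λ^2 - 2λ + 10 = 0.
Eigenvalues λ = 1 ± 3i (complex conjugate pair).
For λ=1+3i: an eigenvector is (-1,1) - i(-2,1) = (-1 + 2i, 1 - i).
A real fundamental pair from Re and Im of e^((1+3i)t)v: X_1 = e^(t)(cos(3t)·(-1,1) + sin(3t)·(-2,1)), X_2 = e^(t)(sin(3t)·(-1,1) - cos(3t)·(-2,1)).
General solution: K_1X_1 + K_2X_2.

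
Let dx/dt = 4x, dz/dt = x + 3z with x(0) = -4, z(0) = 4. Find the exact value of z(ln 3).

A = [[4,0],[1,3]]; eigenvalues λ = 4, 3.
Eigenvectors: (1,1) for λ=4, (0,-1) for λ=3.
From the initial condition, c_1 = -4, c_2 = -8.
z(ln 3) = (-4)(3^4)(1) + (-8)(3^3)(-1) = -108.

-108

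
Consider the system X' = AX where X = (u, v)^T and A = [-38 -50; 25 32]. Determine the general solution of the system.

u(t) = 3C_1e^(-3t)sin(5t) + C_1e^(-3t)cos(5t) + C_2e^(-3t)sin(5t) - 3C_2e^(-3t)cos(5t), v(t) = -2C_1e^(-3t)sin(5t) - C_1e^(-3t)cos(5t) - C_2e^(-3t)sin(5t) + 2C_2e^(-3t)cos(5t)

Coefficient matrix A = [[-38, -50], [25, 32]].
Characteristic polynomial det(A - λI) = λ^2 + 6λ + 34 = 0.
Eigenvalues λ = -3 ± 5i (complex conjugate pair).
For λ=-3+5i: an eigenvector is (1,-1) - i(3,-2) = (1 - 3i, -1 + 2i).
A real fundamental pair from Re and Im of e^((-3+5i)t)v: X_1 = e^(-3t)(cos(5t)·(1,-1) + sin(5t)·(3,-2)), X_2 = e^(-3t)(sin(5t)·(1,-1) - cos(5t)·(3,-2)).
General solution: C_1X_1 + C_2X_2.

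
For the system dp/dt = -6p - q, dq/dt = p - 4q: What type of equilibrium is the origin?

A = [[-6,-1],[1,-4]]; det(A-λI) = λ^2 + 10λ + 25.
repeated λ = -5 with a single eigenvector.

stable improper node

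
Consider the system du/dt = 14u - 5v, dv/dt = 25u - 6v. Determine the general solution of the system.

Coefficient matrix A = [[14, -5], [25, -6]].
Characteristic polynomial det(A - λI) = λ^2 - 8λ + 41 = 0.
Eigenvalues λ = 4 ± 5i (complex conjugate pair).
For λ=4+5i: an eigenvector is (1,2) - i(0,1) = (1, 2 - i).
A real fundamental pair from Re and Im of e^((4+5i)t)v: X_1 = e^(4t)(cos(5t)·(1,2) + sin(5t)·(0,1)), X_2 = e^(4t)(sin(5t)·(1,2) - cos(5t)·(0,1)).
General solution: c_1X_1 + c_2X_2.

u(t) = c_1e^(4t)cos(5t) + c_2e^(4t)sin(5t), v(t) = c_1e^(4t)sin(5t) + 2c_1e^(4t)cos(5t) + 2c_2e^(4t)sin(5t) - c_2e^(4t)cos(5t)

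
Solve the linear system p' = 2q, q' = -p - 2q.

p(t) = -C_1e^(-t)sin(t) + C_1e^(-t)cos(t) + C_2e^(-t)sin(t) + C_2e^(-t)cos(t), q(t) = -C_1e^(-t)cos(t) - C_2e^(-t)sin(t)

Coefficient matrix A = [[0, 2], [-1, -2]].
Characteristic polynomial det(A - λI) = λ^2 + 2λ + 2 = 0.
Eigenvalues λ = -1 ± i (complex conjugate pair).
For λ=-1+i: an eigenvector is (1,-1) - i(-1,0) = (1 + i, -1).
A real fundamental pair from Re and Im of e^((-1+i)t)v: X_1 = e^(-t)(cos(t)·(1,-1) + sin(t)·(-1,0)), X_2 = e^(-t)(sin(t)·(1,-1) - cos(t)·(-1,0)).
General solution: C_1X_1 + C_2X_2.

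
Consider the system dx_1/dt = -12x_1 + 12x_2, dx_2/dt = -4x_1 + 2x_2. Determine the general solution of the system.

Coefficient matrix A = [[-12, 12], [-4, 2]].
Characteristic polynomial det(A - λI) = λ^2 + 10λ + 24 = 0.
Eigenvalues λ = -4, -6.
For λ=-4: (A-λI) row 1 is [-8, 12], so an eigenvector is (3, 2).
For λ=-6: (A-λI) row 1 is [-6, 12], so an eigenvector is (2, 1).
General solution: K_1e^(-4t)(3,2) + K_2e^(-6t)(2,1).

x_1(t) = 3K_1e^(-4t) + 2K_2e^(-6t), x_2(t) = 2K_1e^(-4t) + K_2e^(-6t)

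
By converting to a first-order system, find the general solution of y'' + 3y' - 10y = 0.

Let x_1 = y, x_2 = y'. Then x_1' = x_2 and x_2' = 10x_1 - 3x_2.
A = [[0,1],[10,-3]]; det(A-λI) = λ^2 + 3λ - 10.
Eigenvalues λ = 2, -5 with eigenvectors (1,2), (1,-5).

y(t) = c_1e^(2t) + c_2e^(-5t)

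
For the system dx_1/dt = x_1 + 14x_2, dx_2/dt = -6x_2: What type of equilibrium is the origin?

saddle

A = [[1,14],[0,-6]]; det(A-λI) = λ^2 + 5λ - 6.
λ = -6, 1: opposite signs.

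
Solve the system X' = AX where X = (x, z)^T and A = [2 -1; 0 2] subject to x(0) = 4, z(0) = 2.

x(t) = -2te^(2t) + 4e^(2t), z(t) = 2e^(2t)

Coefficient matrix A = [[2, -1], [0, 2]].
Characteristic polynomial det(A - λI) = λ^2 - 4λ + 4 = 0.
Single eigenvalue λ = 2 with algebraic multiplicity 2.
Eigenvector v = (1,0); generalized eigenvector w with (A-λI)w=v is (-3,-1).
General solution: e^(2t)[C_1·v + C_2·(t·v + w)].
Applying x(0)=4, z(0)=2 gives C_1=-2, C_2=-2.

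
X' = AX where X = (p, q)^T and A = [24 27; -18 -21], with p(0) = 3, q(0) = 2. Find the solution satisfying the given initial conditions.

Coefficient matrix A = [[24, 27], [-18, -21]].
Characteristic polynomial det(A - λI) = λ^2 - 3λ - 18 = 0.
Eigenvalues λ = -3, 6.
For λ=-3: (A-λI) row 1 is [27, 27], so an eigenvector is (1, -1).
For λ=6: (A-λI) row 1 is [18, 27], so an eigenvector is (-3, 2).
General solution: c_1e^(-3t)(1,-1) + c_2e^(6t)(-3,2).
Applying p(0)=3, q(0)=2 gives c_1=-12, c_2=-5.

p(t) = 15e^(6t) - 12e^(-3t), q(t) = -10e^(6t) + 12e^(-3t)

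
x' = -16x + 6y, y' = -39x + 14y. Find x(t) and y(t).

Coefficient matrix A = [[-16, 6], [-39, 14]].
Characteristic polynomial det(A - λI) = λ^2 + 2λ + 10 = 0.
Eigenvalues λ = -1 ± 3i (complex conjugate pair).
For λ=-1+3i: an eigenvector is (-1,-3) - i(-1,-2) = (-1 + i, -3 + 2i).
A real fundamental pair from Re and Im of e^((-1+3i)t)v: X_1 = e^(-t)(cos(3t)·(-1,-3) + sin(3t)·(-1,-2)), X_2 = e^(-t)(sin(3t)·(-1,-3) - cos(3t)·(-1,-2)).
General solution: c_1X_1 + c_2X_2.

x(t) = -c_1e^(-t)sin(3t) - c_1e^(-t)cos(3t) - c_2e^(-t)sin(3t) + c_2e^(-t)cos(3t), y(t) = -2c_1e^(-t)sin(3t) - 3c_1e^(-t)cos(3t) - 3c_2e^(-t)sin(3t) + 2c_2e^(-t)cos(3t)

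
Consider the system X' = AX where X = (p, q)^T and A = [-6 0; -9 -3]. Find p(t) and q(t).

Coefficient matrix A = [[-6, 0], [-9, -3]].
Characteristic polynomial det(A - λI) = λ^2 + 9λ + 18 = 0.
Eigenvalues λ = -3, -6.
For λ=-3: (A-λI) row 1 is [-3, 0], so an eigenvector is (0, -1).
For λ=-6: (A-λI) row 2 is [-9, 3], so an eigenvector is (1, 3).
General solution: c_1e^(-3t)(0,-1) + c_2e^(-6t)(1,3).

p(t) = c_2e^(-6t), q(t) = -c_1e^(-3t) + 3c_2e^(-6t)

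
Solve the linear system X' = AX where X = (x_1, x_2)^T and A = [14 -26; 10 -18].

Coefficient matrix A = [[14, -26], [10, -18]].
Characteristic polynomial det(A - λI) = λ^2 + 4λ + 8 = 0.
Eigenvalues λ = -2 ± 2i (complex conjugate pair).
For λ=-2+2i: an eigenvector is (-3,-2) - i(2,1) = (-3 - 2i, -2 - i).
A real fundamental pair from Re and Im of e^((-2+2i)t)v: X_1 = e^(-2t)(cos(2t)·(-3,-2) + sin(2t)·(2,1)), X_2 = e^(-2t)(sin(2t)·(-3,-2) - cos(2t)·(2,1)).
General solution: c_1X_1 + c_2X_2.

x_1(t) = 2c_1e^(-2t)sin(2t) - 3c_1e^(-2t)cos(2t) - 3c_2e^(-2t)sin(2t) - 2c_2e^(-2t)cos(2t), x_2(t) = c_1e^(-2t)sin(2t) - 2c_1e^(-2t)cos(2t) - 2c_2e^(-2t)sin(2t) - c_2e^(-2t)cos(2t)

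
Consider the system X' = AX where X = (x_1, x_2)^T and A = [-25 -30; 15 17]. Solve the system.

x_1(t) = -c_1e^(-4t)sin(3t) + 3c_1e^(-4t)cos(3t) + 3c_2e^(-4t)sin(3t) + c_2e^(-4t)cos(3t), x_2(t) = c_1e^(-4t)sin(3t) - 2c_1e^(-4t)cos(3t) - 2c_2e^(-4t)sin(3t) - c_2e^(-4t)cos(3t)

Coefficient matrix A = [[-25, -30], [15, 17]].
Characteristic polynomial det(A - λI) = λ^2 + 8λ + 25 = 0.
Eigenvalues λ = -4 ± 3i (complex conjugate pair).
For λ=-4+3i: an eigenvector is (3,-2) - i(-1,1) = (3 + i, -2 - i).
A real fundamental pair from Re and Im of e^((-4+3i)t)v: X_1 = e^(-4t)(cos(3t)·(3,-2) + sin(3t)·(-1,1)), X_2 = e^(-4t)(sin(3t)·(3,-2) - cos(3t)·(-1,1)).
General solution: c_1X_1 + c_2X_2.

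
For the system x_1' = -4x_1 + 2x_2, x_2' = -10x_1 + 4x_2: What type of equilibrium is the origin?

A = [[-4,2],[-10,4]]; det(A-λI) = λ^2 + 4.
λ = 0 ± 2i: zero real part.

center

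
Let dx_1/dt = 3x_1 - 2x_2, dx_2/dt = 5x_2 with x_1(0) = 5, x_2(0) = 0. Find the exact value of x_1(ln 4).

A = [[3,-2],[0,5]]; eigenvalues λ = 3, 5.
Eigenvectors: (-1,0) for λ=3, (1,-1) for λ=5.
From the initial condition, c_1 = -5, c_2 = 0.
x_1(ln 4) = (-5)(4^3)(-1) + (0)(4^5)(1) = 320.

320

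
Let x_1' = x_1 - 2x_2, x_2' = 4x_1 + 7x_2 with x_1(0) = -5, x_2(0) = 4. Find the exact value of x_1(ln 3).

81

A = [[1,-2],[4,7]]; eigenvalues λ = 3, 5.
Eigenvectors: (1,-1) for λ=3, (-1,2) for λ=5.
From the initial condition, c_1 = -6, c_2 = -1.
x_1(ln 3) = (-6)(3^3)(1) + (-1)(3^5)(-1) = 81.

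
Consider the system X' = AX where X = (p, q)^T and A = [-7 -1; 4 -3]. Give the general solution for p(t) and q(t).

Coefficient matrix A = [[-7, -1], [4, -3]].
Characteristic polynomial det(A - λI) = λ^2 + 10λ + 25 = 0.
Single eigenvalue λ = -5 with algebraic multiplicity 2.
Eigenvector v = (-1,2); generalized eigenvector w with (A-λI)w=v is (0,1).
General solution: e^(-5t)[K_1·v + K_2·(t·v + w)].

p(t) = -K_1e^(-5t) - K_2te^(-5t), q(t) = 2K_1e^(-5t) + 2K_2te^(-5t) + K_2e^(-5t)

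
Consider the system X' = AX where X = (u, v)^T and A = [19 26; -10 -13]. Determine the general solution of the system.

Coefficient matrix A = [[19, 26], [-10, -13]].
Characteristic polynomial det(A - λI) = λ^2 - 6λ + 13 = 0.
Eigenvalues λ = 3 ± 2i (complex conjugate pair).
For λ=3+2i: an eigenvector is (2,-1) - i(3,-2) = (2 - 3i, -1 + 2i).
A real fundamental pair from Re and Im of e^((3+2i)t)v: X_1 = e^(3t)(cos(2t)·(2,-1) + sin(2t)·(3,-2)), X_2 = e^(3t)(sin(2t)·(2,-1) - cos(2t)·(3,-2)).
General solution: C_1X_1 + C_2X_2.

u(t) = 3C_1e^(3t)sin(2t) + 2C_1e^(3t)cos(2t) + 2C_2e^(3t)sin(2t) - 3C_2e^(3t)cos(2t), v(t) = -2C_1e^(3t)sin(2t) - C_1e^(3t)cos(2t) - C_2e^(3t)sin(2t) + 2C_2e^(3t)cos(2t)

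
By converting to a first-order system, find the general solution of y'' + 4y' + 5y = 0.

y(t) = C_1e^(-2t)cos(t) + C_2e^(-2t)sin(t)

Let x_1 = y, x_2 = y'. Then x_1' = x_2 and x_2' = -5x_1 - 4x_2.
A = [[0,1],[-5,-4]]; det(A-λI) = λ^2 + 4λ + 5.
Eigenvalues λ = -2 ± i.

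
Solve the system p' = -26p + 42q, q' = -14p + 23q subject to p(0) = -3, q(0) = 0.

p(t) = 9e^(2t) - 12e^(-5t), q(t) = 6e^(2t) - 6e^(-5t)

Coefficient matrix A = [[-26, 42], [-14, 23]].
Characteristic polynomial det(A - λI) = λ^2 + 3λ - 10 = 0.
Eigenvalues λ = -5, 2.
For λ=-5: (A-λI) row 1 is [-21, 42], so an eigenvector is (2, 1).
For λ=2: (A-λI) row 1 is [-28, 42], so an eigenvector is (3, 2).
General solution: K_1e^(-5t)(2,1) + K_2e^(2t)(3,2).
Applying p(0)=-3, q(0)=0 gives K_1=-6, K_2=3.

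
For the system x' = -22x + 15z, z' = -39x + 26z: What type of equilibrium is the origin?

A = [[-22,15],[-39,26]]; det(A-λI) = λ^2 - 4λ + 13.
λ = 2 ± 3i: positive real part.

unstable spiral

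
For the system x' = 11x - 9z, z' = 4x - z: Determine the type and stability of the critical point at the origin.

A = [[11,-9],[4,-1]]; det(A-λI) = λ^2 - 10λ + 25.
repeated λ = 5 with a single eigenvector.

unstable improper node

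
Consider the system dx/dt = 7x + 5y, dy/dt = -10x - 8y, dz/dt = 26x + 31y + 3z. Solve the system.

x(t) = c_2e^(2t) + c_3e^(-3t), y(t) = -c_2e^(2t) - 2c_3e^(-3t), z(t) = c_1e^(3t) + 5c_2e^(2t) + 6c_3e^(-3t)

Coefficient matrix A = [[7, 5, 0], [-10, -8, 0], [26, 31, 3]].
det(A - λI) = 0 gives eigenvalues λ = 3, 2, -3.
For λ=3: eigenvector (0,0,1).
For λ=2: eigenvector (1,-1,5).
For λ=-3: eigenvector (1,-2,6).
General solution: c_1e^(3t)(0,0,1) + c_2e^(2t)(1,-1,5) + c_3e^(-3t)(1,-2,6).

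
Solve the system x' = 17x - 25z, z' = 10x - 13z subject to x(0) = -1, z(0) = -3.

x(t) = 12e^(2t)sin(5t) - e^(2t)cos(5t), z(t) = 7e^(2t)sin(5t) - 3e^(2t)cos(5t)

Coefficient matrix A = [[17, -25], [10, -13]].
Characteristic polynomial det(A - λI) = λ^2 - 4λ + 29 = 0.
Eigenvalues λ = 2 ± 5i (complex conjugate pair).
For λ=2+5i: an eigenvector is (-1,-1) - i(2,1) = (-1 - 2i, -1 - i).
A real fundamental pair from Re and Im of e^((2+5i)t)v: X_1 = e^(2t)(cos(5t)·(-1,-1) + sin(5t)·(2,1)), X_2 = e^(2t)(sin(5t)·(-1,-1) - cos(5t)·(2,1)).
General solution: c_1X_1 + c_2X_2.
Applying x(0)=-1, z(0)=-3 gives c_1=5, c_2=-2.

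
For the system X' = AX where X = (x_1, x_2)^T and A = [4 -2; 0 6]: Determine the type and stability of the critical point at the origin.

unstable node

A = [[4,-2],[0,6]]; det(A-λI) = λ^2 - 10λ + 24.
λ = 6, 4: both positive.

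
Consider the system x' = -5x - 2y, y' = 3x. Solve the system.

x(t) = -2C_1e^(-2t) - C_2e^(-3t), y(t) = 3C_1e^(-2t) + C_2e^(-3t)

Coefficient matrix A = [[-5, -2], [3, 0]].
Characteristic polynomial det(A - λI) = λ^2 + 5λ + 6 = 0.
Eigenvalues λ = -2, -3.
For λ=-2: (A-λI) row 1 is [-3, -2], so an eigenvector is (-2, 3).
For λ=-3: (A-λI) row 1 is [-2, -2], so an eigenvector is (-1, 1).
General solution: C_1e^(-2t)(-2,3) + C_2e^(-3t)(-1,1).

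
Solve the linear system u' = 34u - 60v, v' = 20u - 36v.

Coefficient matrix A = [[34, -60], [20, -36]].
Characteristic polynomial det(A - λI) = λ^2 + 2λ - 24 = 0.
Eigenvalues λ = 4, -6.
For λ=4: (A-λI) row 1 is [30, -60], so an eigenvector is (2, 1).
For λ=-6: (A-λI) row 1 is [40, -60], so an eigenvector is (-3, -2).
General solution: C_1e^(4t)(2,1) + C_2e^(-6t)(-3,-2).

u(t) = 2C_1e^(4t) - 3C_2e^(-6t), v(t) = C_1e^(4t) - 2C_2e^(-6t)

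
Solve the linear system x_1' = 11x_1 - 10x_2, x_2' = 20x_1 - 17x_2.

Coefficient matrix A = [[11, -10], [20, -17]].
Characteristic polynomial det(A - λI) = λ^2 + 6λ + 13 = 0.
Eigenvalues λ = -3 ± 2i (complex conjugate pair).
For λ=-3+2i: an eigenvector is (-1,-1) - i(-2,-3) = (-1 + 2i, -1 + 3i).
A real fundamental pair from Re and Im of e^((-3+2i)t)v: X_1 = e^(-3t)(cos(2t)·(-1,-1) + sin(2t)·(-2,-3)), X_2 = e^(-3t)(sin(2t)·(-1,-1) - cos(2t)·(-2,-3)).
General solution: K_1X_1 + K_2X_2.

x_1(t) = -2K_1e^(-3t)sin(2t) - K_1e^(-3t)cos(2t) - K_2e^(-3t)sin(2t) + 2K_2e^(-3t)cos(2t), x_2(t) = -3K_1e^(-3t)sin(2t) - K_1e^(-3t)cos(2t) - K_2e^(-3t)sin(2t) + 3K_2e^(-3t)cos(2t)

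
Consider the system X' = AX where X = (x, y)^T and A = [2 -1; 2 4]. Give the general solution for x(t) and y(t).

Coefficient matrix A = [[2, -1], [2, 4]].
Characteristic polynomial det(A - λI) = λ^2 - 6λ + 10 = 0.
Eigenvalues λ = 3 ± i (complex conjugate pair).
For λ=3+i: an eigenvector is (0,1) - i(-1,1) = (0 + i, 1 - i).
A real fundamental pair from Re and Im of e^((3+i)t)v: X_1 = e^(3t)(cos(t)·(0,1) + sin(t)·(-1,1)), X_2 = e^(3t)(sin(t)·(0,1) - cos(t)·(-1,1)).
General solution: K_1X_1 + K_2X_2.

x(t) = -K_1e^(3t)sin(t) + K_2e^(3t)cos(t), y(t) = K_1e^(3t)sin(t) + K_1e^(3t)cos(t) + K_2e^(3t)sin(t) - K_2e^(3t)cos(t)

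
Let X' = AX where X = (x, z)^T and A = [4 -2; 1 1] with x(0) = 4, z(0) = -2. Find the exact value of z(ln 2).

16

A = [[4,-2],[1,1]]; eigenvalues λ = 3, 2.
Eigenvectors: (-2,-1) for λ=3, (1,1) for λ=2.
From the initial condition, c_1 = -6, c_2 = -8.
z(ln 2) = (-6)(2^3)(-1) + (-8)(2^2)(1) = 16.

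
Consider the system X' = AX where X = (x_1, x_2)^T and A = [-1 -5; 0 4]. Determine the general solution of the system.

x_1(t) = -K_1e^(-t) - K_2e^(4t), x_2(t) = K_2e^(4t)

Coefficient matrix A = [[-1, -5], [0, 4]].
Characteristic polynomial det(A - λI) = λ^2 - 3λ - 4 = 0.
Eigenvalues λ = -1, 4.
For λ=-1: (A-λI) row 1 is [0, -5], so an eigenvector is (-1, 0).
For λ=4: (A-λI) row 1 is [-5, -5], so an eigenvector is (-1, 1).
General solution: K_1e^(-t)(-1,0) + K_2e^(4t)(-1,1).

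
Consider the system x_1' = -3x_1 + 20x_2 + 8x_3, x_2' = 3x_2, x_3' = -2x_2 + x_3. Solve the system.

Coefficient matrix A = [[-3, 20, 8], [0, 3, 0], [0, -2, 1]].
det(A - λI) = 0 gives eigenvalues λ = -3, 3, 1.
For λ=-3: eigenvector (1,0,0).
For λ=3: eigenvector (2,1,-1).
For λ=1: eigenvector (2,0,1).
General solution: c_1e^(-3t)(1,0,0) + c_2e^(3t)(2,1,-1) + c_3e^(t)(2,0,1).

x_1(t) = c_1e^(-3t) + 2c_2e^(3t) + 2c_3e^(t), x_2(t) = c_2e^(3t), x_3(t) = -c_2e^(3t) + c_3e^(t)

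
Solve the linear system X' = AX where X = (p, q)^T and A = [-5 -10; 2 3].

Coefficient matrix A = [[-5, -10], [2, 3]].
Characteristic polynomial det(A - λI) = λ^2 + 2λ + 5 = 0.
Eigenvalues λ = -1 ± 2i (complex conjugate pair).
For λ=-1+2i: an eigenvector is (-2,1) - i(-1,0) = (-2 + i, 1).
A real fundamental pair from Re and Im of e^((-1+2i)t)v: X_1 = e^(-t)(cos(2t)·(-2,1) + sin(2t)·(-1,0)), X_2 = e^(-t)(sin(2t)·(-2,1) - cos(2t)·(-1,0)).
General solution: C_1X_1 + C_2X_2.

p(t) = -C_1e^(-t)sin(2t) - 2C_1e^(-t)cos(2t) - 2C_2e^(-t)sin(2t) + C_2e^(-t)cos(2t), q(t) = C_1e^(-t)cos(2t) + C_2e^(-t)sin(2t)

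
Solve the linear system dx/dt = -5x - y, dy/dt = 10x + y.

x(t) = -K_1e^(-2t)sin(t) + K_2e^(-2t)cos(t), y(t) = 3K_1e^(-2t)sin(t) + K_1e^(-2t)cos(t) + K_2e^(-2t)sin(t) - 3K_2e^(-2t)cos(t)

Coefficient matrix A = [[-5, -1], [10, 1]].
Characteristic polynomial det(A - λI) = λ^2 + 4λ + 5 = 0.
Eigenvalues λ = -2 ± i (complex conjugate pair).
For λ=-2+i: an eigenvector is (0,1) - i(-1,3) = (0 + i, 1 - 3i).
A real fundamental pair from Re and Im of e^((-2+i)t)v: X_1 = e^(-2t)(cos(t)·(0,1) + sin(t)·(-1,3)), X_2 = e^(-2t)(sin(t)·(0,1) - cos(t)·(-1,3)).
General solution: K_1X_1 + K_2X_2.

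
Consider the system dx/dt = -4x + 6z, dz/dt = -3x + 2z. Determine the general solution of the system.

Coefficient matrix A = [[-4, 6], [-3, 2]].
Characteristic polynomial det(A - λI) = λ^2 + 2λ + 10 = 0.
Eigenvalues λ = -1 ± 3i (complex conjugate pair).
For λ=-1+3i: an eigenvector is (1,0) - i(-1,-1) = (1 + i, 0 + i).
A real fundamental pair from Re and Im of e^((-1+3i)t)v: X_1 = e^(-t)(cos(3t)·(1,0) + sin(3t)·(-1,-1)), X_2 = e^(-t)(sin(3t)·(1,0) - cos(3t)·(-1,-1)).
General solution: C_1X_1 + C_2X_2.

x(t) = -C_1e^(-t)sin(3t) + C_1e^(-t)cos(3t) + C_2e^(-t)sin(3t) + C_2e^(-t)cos(3t), z(t) = -C_1e^(-t)sin(3t) + C_2e^(-t)cos(3t)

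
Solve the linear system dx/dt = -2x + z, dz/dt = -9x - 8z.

Coefficient matrix A = [[-2, 1], [-9, -8]].
Characteristic polynomial det(A - λI) = λ^2 + 10λ + 25 = 0.
Single eigenvalue λ = -5 with algebraic multiplicity 2.
Eigenvector v = (-1,3); generalized eigenvector w with (A-λI)w=v is (0,-1).
General solution: e^(-5t)[c_1·v + c_2·(t·v + w)].

x(t) = -c_1e^(-5t) - c_2te^(-5t), z(t) = 3c_1e^(-5t) + 3c_2te^(-5t) - c_2e^(-5t)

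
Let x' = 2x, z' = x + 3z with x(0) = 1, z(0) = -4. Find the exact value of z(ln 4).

A = [[2,0],[1,3]]; eigenvalues λ = 2, 3.
Eigenvectors: (1,-1) for λ=2, (0,1) for λ=3.
From the initial condition, c_1 = 1, c_2 = -3.
z(ln 4) = (1)(4^2)(-1) + (-3)(4^3)(1) = -208.

-208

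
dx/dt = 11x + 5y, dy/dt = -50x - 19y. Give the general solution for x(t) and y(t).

Coefficient matrix A = [[11, 5], [-50, -19]].
Characteristic polynomial det(A - λI) = λ^2 + 8λ + 41 = 0.
Eigenvalues λ = -4 ± 5i (complex conjugate pair).
For λ=-4+5i: an eigenvector is (0,1) - i(1,-3) = (0 - i, 1 + 3i).
A real fundamental pair from Re and Im of e^((-4+5i)t)v: X_1 = e^(-4t)(cos(5t)·(0,1) + sin(5t)·(1,-3)), X_2 = e^(-4t)(sin(5t)·(0,1) - cos(5t)·(1,-3)).
General solution: C_1X_1 + C_2X_2.

x(t) = C_1e^(-4t)sin(5t) - C_2e^(-4t)cos(5t), y(t) = -3C_1e^(-4t)sin(5t) + C_1e^(-4t)cos(5t) + C_2e^(-4t)sin(5t) + 3C_2e^(-4t)cos(5t)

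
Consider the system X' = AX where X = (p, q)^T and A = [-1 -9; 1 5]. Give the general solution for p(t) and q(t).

p(t) = -3C_1e^(2t) - 3C_2te^(2t) - 2C_2e^(2t), q(t) = C_1e^(2t) + C_2te^(2t) + C_2e^(2t)

Coefficient matrix A = [[-1, -9], [1, 5]].
Characteristic polynomial det(A - λI) = λ^2 - 4λ + 4 = 0.
Single eigenvalue λ = 2 with algebraic multiplicity 2.
Eigenvector v = (-3,1); generalized eigenvector w with (A-λI)w=v is (-2,1).
General solution: e^(2t)[C_1·v + C_2·(t·v + w)].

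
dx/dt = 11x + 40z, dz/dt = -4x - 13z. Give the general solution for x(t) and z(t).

Coefficient matrix A = [[11, 40], [-4, -13]].
Characteristic polynomial det(A - λI) = λ^2 + 2λ + 17 = 0.
Eigenvalues λ = -1 ± 4i (complex conjugate pair).
For λ=-1+4i: an eigenvector is (1,0) - i(3,-1) = (1 - 3i, 0 + i).
A real fundamental pair from Re and Im of e^((-1+4i)t)v: X_1 = e^(-t)(cos(4t)·(1,0) + sin(4t)·(3,-1)), X_2 = e^(-t)(sin(4t)·(1,0) - cos(4t)·(3,-1)).
General solution: K_1X_1 + K_2X_2.

x(t) = 3K_1e^(-t)sin(4t) + K_1e^(-t)cos(4t) + K_2e^(-t)sin(4t) - 3K_2e^(-t)cos(4t), z(t) = -K_1e^(-t)sin(4t) + K_2e^(-t)cos(4t)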